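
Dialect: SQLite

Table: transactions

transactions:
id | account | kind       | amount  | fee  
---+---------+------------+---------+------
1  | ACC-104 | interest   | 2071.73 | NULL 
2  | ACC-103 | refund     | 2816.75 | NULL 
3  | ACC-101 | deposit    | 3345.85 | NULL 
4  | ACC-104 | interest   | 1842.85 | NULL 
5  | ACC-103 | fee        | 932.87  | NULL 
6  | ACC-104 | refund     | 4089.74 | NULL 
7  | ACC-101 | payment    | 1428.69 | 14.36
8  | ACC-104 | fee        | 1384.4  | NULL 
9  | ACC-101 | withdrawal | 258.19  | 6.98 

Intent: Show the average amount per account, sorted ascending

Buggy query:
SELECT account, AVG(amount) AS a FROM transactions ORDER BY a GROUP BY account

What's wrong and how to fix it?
Bug: ORDER BY appears before GROUP BY; SQL clause order requires GROUP BY first

Fix: Reorder: SELECT … FROM … GROUP BY … ORDER BY …

Corrected query:
SELECT account, AVG(amount) AS a FROM transactions GROUP BY account ORDER BY a

Result:
account | a          
--------+------------
ACC-101 | 1677.576667
ACC-103 | 1874.81    
ACC-104 | 2347.18    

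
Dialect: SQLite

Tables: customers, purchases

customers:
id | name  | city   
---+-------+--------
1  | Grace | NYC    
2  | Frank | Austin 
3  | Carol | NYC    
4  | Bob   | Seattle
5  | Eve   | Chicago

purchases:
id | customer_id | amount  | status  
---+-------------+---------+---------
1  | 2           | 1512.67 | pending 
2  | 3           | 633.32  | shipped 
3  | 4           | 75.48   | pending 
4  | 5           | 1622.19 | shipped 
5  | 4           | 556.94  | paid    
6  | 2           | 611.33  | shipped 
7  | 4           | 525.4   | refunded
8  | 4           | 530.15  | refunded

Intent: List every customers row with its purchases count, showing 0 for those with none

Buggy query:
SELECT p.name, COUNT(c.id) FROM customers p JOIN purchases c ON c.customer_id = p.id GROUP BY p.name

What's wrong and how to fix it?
Bug: An inner join excludes parents with zero children

Fix: Use LEFT JOIN so parents without children still appear (COUNT(c.id) gives 0)

Corrected query:
SELECT p.name, COUNT(c.id) FROM customers p LEFT JOIN purchases c ON c.customer_id = p.id GROUP BY p.name

Result:
name  | COUNT(c.id)
------+------------
Bob   | 4          
Carol | 1          
Eve   | 1          
Frank | 2          
Grace | 0          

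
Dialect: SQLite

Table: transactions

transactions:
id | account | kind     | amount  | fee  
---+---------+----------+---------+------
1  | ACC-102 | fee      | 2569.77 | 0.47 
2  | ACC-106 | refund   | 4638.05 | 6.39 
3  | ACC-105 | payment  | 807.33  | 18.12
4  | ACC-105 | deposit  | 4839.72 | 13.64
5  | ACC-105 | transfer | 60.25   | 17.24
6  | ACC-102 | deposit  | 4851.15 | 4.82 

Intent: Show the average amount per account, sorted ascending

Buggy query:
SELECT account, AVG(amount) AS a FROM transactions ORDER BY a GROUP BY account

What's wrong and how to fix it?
Bug: ORDER BY appears before GROUP BY; SQL clause order requires GROUP BY first

Fix: Move ORDER BY to the end, after GROUP BY

Corrected query:
SELECT account, AVG(amount) AS a FROM transactions GROUP BY account ORDER BY a

Result:
account | a          
--------+------------
ACC-105 | 1902.433333
ACC-102 | 3710.46    
ACC-106 | 4638.05    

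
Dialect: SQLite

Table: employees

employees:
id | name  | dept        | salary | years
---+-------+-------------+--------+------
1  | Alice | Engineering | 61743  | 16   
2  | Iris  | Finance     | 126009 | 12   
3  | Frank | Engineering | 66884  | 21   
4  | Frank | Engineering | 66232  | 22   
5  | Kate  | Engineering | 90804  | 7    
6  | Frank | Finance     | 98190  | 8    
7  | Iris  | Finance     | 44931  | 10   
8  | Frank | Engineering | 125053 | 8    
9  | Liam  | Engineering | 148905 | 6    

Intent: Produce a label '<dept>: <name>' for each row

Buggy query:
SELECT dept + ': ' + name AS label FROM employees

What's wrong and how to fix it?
Bug: SQLite uses || for string concatenation; + coerces text to numbers (yielding 0)

Fix: Use the || operator for string concatenation

Corrected query:
SELECT dept || ': ' || name AS label FROM employees

Result:
label             
------------------
Engineering: Alice
Finance: Iris     
Engineering: Frank
Engineering: Frank
Engineering: Kate 
Finance: Frank    
Finance: Iris     
Engineering: Frank
Engineering: Liam 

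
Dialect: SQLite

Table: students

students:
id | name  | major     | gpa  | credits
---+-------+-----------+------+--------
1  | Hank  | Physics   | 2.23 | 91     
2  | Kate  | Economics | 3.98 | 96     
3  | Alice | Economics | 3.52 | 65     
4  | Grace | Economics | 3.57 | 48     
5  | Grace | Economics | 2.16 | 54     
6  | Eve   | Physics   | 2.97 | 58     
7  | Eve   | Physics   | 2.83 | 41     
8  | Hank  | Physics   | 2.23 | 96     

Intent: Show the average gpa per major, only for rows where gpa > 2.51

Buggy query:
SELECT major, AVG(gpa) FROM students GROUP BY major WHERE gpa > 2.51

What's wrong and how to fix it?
Bug: Row-level WHERE must come before GROUP BY in the clause order

Fix: Move the WHERE clause before GROUP BY

Corrected query:
SELECT major, AVG(gpa) FROM students WHERE gpa > 2.51 GROUP BY major

Result:
major     | AVG(gpa)
----------+---------
Economics | 3.69    
Physics   | 2.9     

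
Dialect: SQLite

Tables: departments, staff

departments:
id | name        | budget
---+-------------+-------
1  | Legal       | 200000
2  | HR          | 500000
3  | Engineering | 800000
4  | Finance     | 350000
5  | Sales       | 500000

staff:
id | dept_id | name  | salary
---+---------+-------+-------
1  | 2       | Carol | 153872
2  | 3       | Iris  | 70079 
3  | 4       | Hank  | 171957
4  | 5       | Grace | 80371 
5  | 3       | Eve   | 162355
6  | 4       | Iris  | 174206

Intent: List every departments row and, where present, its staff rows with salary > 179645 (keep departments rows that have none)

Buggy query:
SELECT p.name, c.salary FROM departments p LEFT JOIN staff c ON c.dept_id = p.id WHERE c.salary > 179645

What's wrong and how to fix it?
Bug: A WHERE condition on the right-hand table after LEFT JOIN drops unmatched parents

Fix: Put 'c.salary > 179645' in the JOIN's ON clause instead of WHERE

Corrected query:
SELECT p.name, c.salary FROM departments p LEFT JOIN staff c ON c.dept_id = p.id AND c.salary > 179645

Result:
name        | salary
------------+-------
Legal       | NULL  
HR          | NULL  
Engineering | NULL  
Finance     | NULL  
Sales       | NULL  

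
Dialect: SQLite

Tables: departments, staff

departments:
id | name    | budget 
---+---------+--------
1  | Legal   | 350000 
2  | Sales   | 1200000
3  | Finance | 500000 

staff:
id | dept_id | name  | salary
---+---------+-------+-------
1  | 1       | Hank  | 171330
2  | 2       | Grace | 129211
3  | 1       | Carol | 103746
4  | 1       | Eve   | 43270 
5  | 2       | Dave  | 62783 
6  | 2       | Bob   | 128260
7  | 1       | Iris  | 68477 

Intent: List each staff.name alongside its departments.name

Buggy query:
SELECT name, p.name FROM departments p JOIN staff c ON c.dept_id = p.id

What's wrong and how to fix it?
Bug: Both tables have a 'name' column; the unqualified reference is ambiguous

Fix: Prefix ambiguous columns with the table alias

Corrected query:
SELECT c.name, p.name FROM departments p JOIN staff c ON c.dept_id = p.id

Result:
name  | name 
------+------
Hank  | Legal
Grace | Sales
Carol | Legal
Eve   | Legal
Dave  | Sales
Bob   | Sales
Iris  | Legal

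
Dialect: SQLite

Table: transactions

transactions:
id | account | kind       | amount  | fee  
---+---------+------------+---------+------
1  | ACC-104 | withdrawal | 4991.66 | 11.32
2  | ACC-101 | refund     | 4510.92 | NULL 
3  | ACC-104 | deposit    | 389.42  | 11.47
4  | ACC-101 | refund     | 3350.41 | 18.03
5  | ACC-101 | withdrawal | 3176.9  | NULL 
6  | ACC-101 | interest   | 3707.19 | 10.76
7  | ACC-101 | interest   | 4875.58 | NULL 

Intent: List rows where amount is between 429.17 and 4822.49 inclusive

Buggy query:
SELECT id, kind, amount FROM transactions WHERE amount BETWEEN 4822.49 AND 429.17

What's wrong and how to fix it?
Bug: BETWEEN expects the lower bound first; with 4822.49 AND 429.17 the range is empty

Fix: Write BETWEEN 429.17 AND 4822.49

Corrected query:
SELECT id, kind, amount FROM transactions WHERE amount BETWEEN 429.17 AND 4822.49

Result:
id | kind       | amount 
---+------------+--------
2  | refund     | 4510.92
4  | refund     | 3350.41
5  | withdrawal | 3176.9 
6  | interest   | 3707.19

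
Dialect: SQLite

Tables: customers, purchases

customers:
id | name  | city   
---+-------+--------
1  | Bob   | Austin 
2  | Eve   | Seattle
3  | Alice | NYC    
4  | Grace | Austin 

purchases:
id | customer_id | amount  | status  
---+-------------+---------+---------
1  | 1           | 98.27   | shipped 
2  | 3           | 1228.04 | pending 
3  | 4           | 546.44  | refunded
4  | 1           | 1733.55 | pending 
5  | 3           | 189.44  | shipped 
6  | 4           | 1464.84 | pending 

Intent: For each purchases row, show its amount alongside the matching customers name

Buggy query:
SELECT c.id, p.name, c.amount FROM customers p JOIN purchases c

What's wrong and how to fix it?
Bug: JOIN with no ON clause produces a cartesian product; every purchases row pairs with every customers row

Fix: Specify the join condition linking the foreign key to the parent id

Corrected query:
SELECT c.id, p.name, c.amount FROM customers p JOIN purchases c ON c.customer_id = p.id

Result:
id | name  | amount 
---+-------+--------
1  | Bob   | 98.27  
2  | Alice | 1228.04
3  | Grace | 546.44 
4  | Bob   | 1733.55
5  | Alice | 189.44 
6  | Grace | 1464.84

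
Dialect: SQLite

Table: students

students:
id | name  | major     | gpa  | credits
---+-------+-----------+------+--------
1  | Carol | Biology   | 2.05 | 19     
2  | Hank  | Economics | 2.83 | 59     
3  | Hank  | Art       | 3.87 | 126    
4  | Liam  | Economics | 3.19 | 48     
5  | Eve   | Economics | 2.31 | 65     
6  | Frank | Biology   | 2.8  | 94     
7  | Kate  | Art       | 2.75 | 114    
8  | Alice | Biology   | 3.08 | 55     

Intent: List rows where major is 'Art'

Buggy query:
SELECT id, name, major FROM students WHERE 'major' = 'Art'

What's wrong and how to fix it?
Bug: Single quotes denote string literals in SQL; the column name is being compared as a constant string

Fix: Remove the quotes around the column name (or use double quotes for an identifier)

Corrected query:
SELECT id, name, major FROM students WHERE major = 'Art'

Result:
id | name | major
---+------+------
3  | Hank | Art  
7  | Kate | Art  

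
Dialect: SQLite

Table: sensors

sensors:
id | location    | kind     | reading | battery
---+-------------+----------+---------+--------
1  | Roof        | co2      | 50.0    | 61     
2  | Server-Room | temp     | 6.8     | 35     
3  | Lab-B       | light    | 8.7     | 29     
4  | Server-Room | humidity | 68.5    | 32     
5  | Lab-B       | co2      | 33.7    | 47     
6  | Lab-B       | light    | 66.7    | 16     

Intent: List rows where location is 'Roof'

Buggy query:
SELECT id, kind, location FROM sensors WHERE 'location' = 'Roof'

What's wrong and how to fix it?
Bug: Single quotes denote string literals in SQL; the column name is being compared as a constant string

Fix: Remove the quotes around the column name (or use double quotes for an identifier)

Corrected query:
SELECT id, kind, location FROM sensors WHERE location = 'Roof'

Result:
id | kind | location
---+------+---------
1  | co2  | Roof    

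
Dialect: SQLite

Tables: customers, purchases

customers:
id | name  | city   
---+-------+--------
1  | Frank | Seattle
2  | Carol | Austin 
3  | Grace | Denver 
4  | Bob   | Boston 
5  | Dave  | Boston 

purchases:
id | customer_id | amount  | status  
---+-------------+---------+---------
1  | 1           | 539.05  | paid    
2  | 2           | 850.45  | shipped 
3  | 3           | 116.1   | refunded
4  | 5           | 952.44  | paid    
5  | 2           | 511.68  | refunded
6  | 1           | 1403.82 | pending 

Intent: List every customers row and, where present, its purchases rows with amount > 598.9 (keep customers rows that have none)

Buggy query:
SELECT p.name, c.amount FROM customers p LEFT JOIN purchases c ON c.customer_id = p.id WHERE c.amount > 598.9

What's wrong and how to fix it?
Bug: A WHERE condition on the right-hand table after LEFT JOIN drops unmatched parents

Fix: Put 'c.amount > 598.9' in the JOIN's ON clause instead of WHERE

Corrected query:
SELECT p.name, c.amount FROM customers p LEFT JOIN purchases c ON c.customer_id = p.id AND c.amount > 598.9

Result:
name  | amount 
------+--------
Frank | 1403.82
Carol | 850.45 
Grace | NULL   
Bob   | NULL   
Dave  | 952.44 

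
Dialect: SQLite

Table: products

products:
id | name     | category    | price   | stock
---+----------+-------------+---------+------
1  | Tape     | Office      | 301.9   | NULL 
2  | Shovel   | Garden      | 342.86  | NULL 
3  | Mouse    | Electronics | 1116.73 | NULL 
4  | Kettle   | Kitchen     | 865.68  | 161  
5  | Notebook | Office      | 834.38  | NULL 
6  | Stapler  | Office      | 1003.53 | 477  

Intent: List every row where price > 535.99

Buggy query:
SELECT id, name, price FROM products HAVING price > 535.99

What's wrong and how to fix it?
Bug: This is a non-aggregate query (no GROUP BY, no aggregates), so in SQLite the HAVING clause is invalid here; a row-level condition belongs in WHERE

Fix: Replace HAVING with WHERE since the condition applies to individual rows

Corrected query:
SELECT id, name, price FROM products WHERE price > 535.99

Result:
id | name     | price  
---+----------+--------
3  | Mouse    | 1116.73
4  | Kettle   | 865.68 
5  | Notebook | 834.38 
6  | Stapler  | 1003.53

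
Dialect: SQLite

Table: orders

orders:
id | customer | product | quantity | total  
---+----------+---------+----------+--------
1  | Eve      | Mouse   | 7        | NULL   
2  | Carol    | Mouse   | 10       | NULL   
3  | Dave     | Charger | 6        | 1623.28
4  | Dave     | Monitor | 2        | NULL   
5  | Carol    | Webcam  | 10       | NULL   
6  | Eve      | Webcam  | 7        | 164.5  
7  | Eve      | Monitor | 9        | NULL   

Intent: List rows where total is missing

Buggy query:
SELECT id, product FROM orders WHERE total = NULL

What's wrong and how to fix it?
Bug: Comparing to NULL with '=' never matches; NULL = NULL is unknown, not true

Fix: Use IS NULL to test for NULL

Corrected query:
SELECT id, product FROM orders WHERE total IS NULL

Result:
id | product
---+--------
1  | Mouse  
2  | Mouse  
4  | Monitor
5  | Webcam 
7  | Monitor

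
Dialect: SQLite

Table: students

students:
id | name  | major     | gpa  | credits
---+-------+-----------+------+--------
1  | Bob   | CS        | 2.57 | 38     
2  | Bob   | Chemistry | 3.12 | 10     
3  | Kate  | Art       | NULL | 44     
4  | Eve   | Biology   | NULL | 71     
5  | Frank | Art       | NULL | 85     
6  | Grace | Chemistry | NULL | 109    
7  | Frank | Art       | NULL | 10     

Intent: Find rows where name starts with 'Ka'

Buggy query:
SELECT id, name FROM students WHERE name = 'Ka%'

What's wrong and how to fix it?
Bug: '=' compares the literal string including the % character; pattern matching needs LIKE

Fix: Use LIKE for wildcard pattern matching

Corrected query:
SELECT id, name FROM students WHERE name LIKE 'Ka%'

Result:
id | name
---+-----
3  | Kate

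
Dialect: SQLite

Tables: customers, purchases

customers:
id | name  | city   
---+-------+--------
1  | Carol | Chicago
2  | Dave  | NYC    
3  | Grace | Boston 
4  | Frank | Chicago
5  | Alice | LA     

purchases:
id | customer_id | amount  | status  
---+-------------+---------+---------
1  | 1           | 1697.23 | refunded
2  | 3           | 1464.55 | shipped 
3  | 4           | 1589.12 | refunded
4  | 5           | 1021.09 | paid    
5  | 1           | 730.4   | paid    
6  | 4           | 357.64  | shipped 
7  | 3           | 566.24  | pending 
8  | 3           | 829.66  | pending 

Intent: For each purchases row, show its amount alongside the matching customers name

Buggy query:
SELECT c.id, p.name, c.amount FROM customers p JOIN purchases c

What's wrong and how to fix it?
Bug: Missing join condition: each purchases row is matched to all customers rows instead of just its own

Fix: Add ON c.customer_id = p.id to the JOIN

Corrected query:
SELECT c.id, p.name, c.amount FROM customers p JOIN purchases c ON c.customer_id = p.id

Result:
id | name  | amount 
---+-------+--------
1  | Carol | 1697.23
2  | Grace | 1464.55
3  | Frank | 1589.12
4  | Alice | 1021.09
5  | Carol | 730.4  
6  | Frank | 357.64 
7  | Grace | 566.24 
8  | Grace | 829.66 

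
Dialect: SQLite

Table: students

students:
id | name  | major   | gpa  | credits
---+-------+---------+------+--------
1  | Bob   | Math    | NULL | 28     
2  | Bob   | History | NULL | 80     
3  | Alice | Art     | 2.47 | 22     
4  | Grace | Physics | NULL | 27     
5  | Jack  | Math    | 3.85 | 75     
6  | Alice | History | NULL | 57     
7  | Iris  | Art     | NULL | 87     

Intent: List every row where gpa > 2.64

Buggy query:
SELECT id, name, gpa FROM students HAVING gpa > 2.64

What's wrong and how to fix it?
Bug: This is a non-aggregate query (no GROUP BY, no aggregates), so in SQLite the HAVING clause is invalid here; a row-level condition belongs in WHERE

Fix: Replace HAVING with WHERE since the condition applies to individual rows

Corrected query:
SELECT id, name, gpa FROM students WHERE gpa > 2.64

Result:
id | name | gpa 
---+------+-----
5  | Jack | 3.85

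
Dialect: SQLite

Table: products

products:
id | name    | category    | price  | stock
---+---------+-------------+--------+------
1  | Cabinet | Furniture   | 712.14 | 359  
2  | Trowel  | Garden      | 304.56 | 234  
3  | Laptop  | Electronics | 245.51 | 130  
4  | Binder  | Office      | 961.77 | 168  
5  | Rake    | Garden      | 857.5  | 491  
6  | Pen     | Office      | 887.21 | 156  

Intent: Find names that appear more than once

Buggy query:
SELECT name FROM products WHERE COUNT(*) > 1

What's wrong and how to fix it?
Bug: WHERE can't reference COUNT(*); aggregates are computed after WHERE

Fix: Group first, then use HAVING for the count condition

Corrected query:
SELECT name FROM products GROUP BY name HAVING COUNT(*) > 1

Result:
(no rows)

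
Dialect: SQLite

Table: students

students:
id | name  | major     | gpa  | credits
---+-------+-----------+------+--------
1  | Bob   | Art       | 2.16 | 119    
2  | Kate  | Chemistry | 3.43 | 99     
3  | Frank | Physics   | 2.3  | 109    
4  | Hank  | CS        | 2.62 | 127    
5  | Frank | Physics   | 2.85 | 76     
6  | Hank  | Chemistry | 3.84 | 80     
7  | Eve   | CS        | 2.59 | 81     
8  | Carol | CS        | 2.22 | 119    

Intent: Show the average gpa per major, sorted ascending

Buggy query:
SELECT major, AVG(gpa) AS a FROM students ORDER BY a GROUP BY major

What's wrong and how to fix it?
Bug: GROUP BY must precede ORDER BY

Fix: Reorder: SELECT … FROM … GROUP BY … ORDER BY …

Corrected query:
SELECT major, AVG(gpa) AS a FROM students GROUP BY major ORDER BY a

Result:
major     | a       
----------+---------
Art       | 2.16    
CS        | 2.476667
Physics   | 2.575   
Chemistry | 3.635   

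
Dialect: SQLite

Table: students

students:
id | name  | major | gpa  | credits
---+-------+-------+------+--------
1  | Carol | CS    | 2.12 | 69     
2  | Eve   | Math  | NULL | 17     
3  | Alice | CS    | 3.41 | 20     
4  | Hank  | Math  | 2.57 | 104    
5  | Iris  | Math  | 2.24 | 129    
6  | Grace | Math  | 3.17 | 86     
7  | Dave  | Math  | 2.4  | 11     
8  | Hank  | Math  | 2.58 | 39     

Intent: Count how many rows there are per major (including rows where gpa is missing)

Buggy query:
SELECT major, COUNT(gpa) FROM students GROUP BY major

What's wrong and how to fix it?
Bug: COUNT(gpa) skips NULLs, so groups with missing gpa are undercounted

Fix: Use COUNT(*) to count all rows regardless of NULL

Corrected query:
SELECT major, COUNT(*) FROM students GROUP BY major

Result:
major | COUNT(*)
------+---------
CS    | 2       
Math  | 6       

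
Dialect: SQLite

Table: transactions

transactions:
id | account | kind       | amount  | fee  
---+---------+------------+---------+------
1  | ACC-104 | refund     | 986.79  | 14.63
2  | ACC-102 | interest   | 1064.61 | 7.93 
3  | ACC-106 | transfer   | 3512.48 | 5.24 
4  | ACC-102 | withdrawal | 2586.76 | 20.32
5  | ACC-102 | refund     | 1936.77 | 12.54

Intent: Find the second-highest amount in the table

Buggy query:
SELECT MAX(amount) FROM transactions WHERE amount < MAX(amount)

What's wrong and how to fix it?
Bug: MAX(amount) on the right of the comparison is an aggregate-in-WHERE error

Fix: Put the inner MAX in a scalar subquery

Corrected query:
SELECT MAX(amount) FROM transactions WHERE amount < (SELECT MAX(amount) FROM transactions)

Result:
MAX(amount)
-----------
2586.76    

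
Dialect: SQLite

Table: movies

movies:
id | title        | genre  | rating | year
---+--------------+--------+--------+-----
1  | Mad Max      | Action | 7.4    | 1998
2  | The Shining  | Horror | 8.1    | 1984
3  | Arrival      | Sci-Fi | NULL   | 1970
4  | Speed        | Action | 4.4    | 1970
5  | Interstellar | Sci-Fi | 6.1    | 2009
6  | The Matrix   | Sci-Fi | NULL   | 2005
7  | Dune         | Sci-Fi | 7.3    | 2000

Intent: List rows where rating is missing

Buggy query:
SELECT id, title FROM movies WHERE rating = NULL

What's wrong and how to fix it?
Bug: Comparing to NULL with '=' never matches; NULL = NULL is unknown, not true

Fix: Use IS NULL to test for NULL

Corrected query:
SELECT id, title FROM movies WHERE rating IS NULL

Result:
id | title     
---+-----------
3  | Arrival   
6  | The Matrix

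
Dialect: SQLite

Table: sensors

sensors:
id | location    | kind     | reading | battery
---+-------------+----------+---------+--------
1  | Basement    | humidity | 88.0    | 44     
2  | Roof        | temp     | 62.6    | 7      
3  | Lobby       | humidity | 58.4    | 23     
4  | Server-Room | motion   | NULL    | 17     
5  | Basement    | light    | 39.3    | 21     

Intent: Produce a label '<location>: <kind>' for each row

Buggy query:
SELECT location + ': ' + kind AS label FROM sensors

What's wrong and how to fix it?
Bug: '+' is numeric addition; on text columns SQLite converts them to 0 instead of concatenating

Fix: Replace + with || to concatenate text

Corrected query:
SELECT location || ': ' || kind AS label FROM sensors

Result:
label              
-------------------
Basement: humidity 
Roof: temp         
Lobby: humidity    
Server-Room: motion
Basement: light    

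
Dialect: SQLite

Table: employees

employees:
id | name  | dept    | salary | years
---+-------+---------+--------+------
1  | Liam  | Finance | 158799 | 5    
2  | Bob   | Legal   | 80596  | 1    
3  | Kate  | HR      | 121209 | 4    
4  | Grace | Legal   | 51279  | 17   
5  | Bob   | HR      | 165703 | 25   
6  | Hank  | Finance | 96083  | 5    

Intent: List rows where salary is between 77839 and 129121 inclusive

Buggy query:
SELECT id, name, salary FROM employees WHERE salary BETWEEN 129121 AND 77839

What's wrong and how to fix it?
Bug: BETWEEN expects the lower bound first; with 129121 AND 77839 the range is empty

Fix: Swap the bounds so the smaller value comes first

Corrected query:
SELECT id, name, salary FROM employees WHERE salary BETWEEN 77839 AND 129121

Result:
id | name | salary
---+------+-------
2  | Bob  | 80596 
3  | Kate | 121209
6  | Hank | 96083 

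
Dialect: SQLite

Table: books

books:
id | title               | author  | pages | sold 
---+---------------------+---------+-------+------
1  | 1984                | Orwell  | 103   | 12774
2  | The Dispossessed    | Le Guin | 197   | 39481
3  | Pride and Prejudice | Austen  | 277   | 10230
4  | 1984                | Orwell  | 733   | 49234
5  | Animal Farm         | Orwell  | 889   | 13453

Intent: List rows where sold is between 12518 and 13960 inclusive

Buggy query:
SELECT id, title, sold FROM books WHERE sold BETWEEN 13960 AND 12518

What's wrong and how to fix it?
Bug: BETWEEN expects the lower bound first; with 13960 AND 12518 the range is empty

Fix: Swap the bounds so the smaller value comes first

Corrected query:
SELECT id, title, sold FROM books WHERE sold BETWEEN 12518 AND 13960

Result:
id | title       | sold 
---+-------------+------
1  | 1984        | 12774
5  | Animal Farm | 13453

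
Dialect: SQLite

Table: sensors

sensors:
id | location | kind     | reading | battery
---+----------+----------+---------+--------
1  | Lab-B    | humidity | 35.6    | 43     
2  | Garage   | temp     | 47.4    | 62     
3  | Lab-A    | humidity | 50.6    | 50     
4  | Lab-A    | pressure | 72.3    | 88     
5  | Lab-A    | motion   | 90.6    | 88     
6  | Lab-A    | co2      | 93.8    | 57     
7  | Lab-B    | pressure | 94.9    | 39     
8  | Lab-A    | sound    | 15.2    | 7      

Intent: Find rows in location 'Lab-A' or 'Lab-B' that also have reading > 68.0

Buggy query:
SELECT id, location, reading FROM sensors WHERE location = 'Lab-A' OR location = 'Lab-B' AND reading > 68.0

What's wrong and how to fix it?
Bug: AND binds tighter than OR, so this parses as location = 'Lab-A' OR (location = 'Lab-B' AND reading > 68.0)

Fix: Add parentheses around the OR so the AND applies to both alternatives

Corrected query:
SELECT id, location, reading FROM sensors WHERE (location = 'Lab-A' OR location = 'Lab-B') AND reading > 68.0

Result:
id | location | reading
---+----------+--------
4  | Lab-A    | 72.3   
5  | Lab-A    | 90.6   
6  | Lab-A    | 93.8   
7  | Lab-B    | 94.9   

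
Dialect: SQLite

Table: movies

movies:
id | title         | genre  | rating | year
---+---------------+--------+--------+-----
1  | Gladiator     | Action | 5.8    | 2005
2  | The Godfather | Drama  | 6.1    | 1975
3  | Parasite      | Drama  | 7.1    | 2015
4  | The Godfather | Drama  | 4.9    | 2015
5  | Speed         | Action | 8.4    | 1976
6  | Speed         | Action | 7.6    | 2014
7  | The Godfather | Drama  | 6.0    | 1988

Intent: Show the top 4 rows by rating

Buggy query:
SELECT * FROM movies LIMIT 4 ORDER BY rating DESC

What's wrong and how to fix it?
Bug: LIMIT must come after ORDER BY

Fix: Swap the clauses: ORDER BY first, then LIMIT

Corrected query:
SELECT * FROM movies ORDER BY rating DESC LIMIT 4

Result:
id | title         | genre  | rating | year
---+---------------+--------+--------+-----
5  | Speed         | Action | 8.4    | 1976
6  | Speed         | Action | 7.6    | 2014
3  | Parasite      | Drama  | 7.1    | 2015
2  | The Godfather | Drama  | 6.1    | 1975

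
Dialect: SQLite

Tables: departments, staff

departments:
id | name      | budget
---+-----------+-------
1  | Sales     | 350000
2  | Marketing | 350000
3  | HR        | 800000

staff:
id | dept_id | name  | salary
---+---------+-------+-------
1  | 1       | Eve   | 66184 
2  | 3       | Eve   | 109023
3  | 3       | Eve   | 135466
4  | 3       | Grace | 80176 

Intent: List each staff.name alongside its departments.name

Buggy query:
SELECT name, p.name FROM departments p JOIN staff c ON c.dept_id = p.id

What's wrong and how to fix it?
Bug: 'name' exists in both joined tables, so the database can't tell which one is meant

Fix: Prefix ambiguous columns with the table alias

Corrected query:
SELECT c.name, p.name FROM departments p JOIN staff c ON c.dept_id = p.id

Result:
name  | name 
------+------
Eve   | Sales
Eve   | HR   
Eve   | HR   
Grace | HR   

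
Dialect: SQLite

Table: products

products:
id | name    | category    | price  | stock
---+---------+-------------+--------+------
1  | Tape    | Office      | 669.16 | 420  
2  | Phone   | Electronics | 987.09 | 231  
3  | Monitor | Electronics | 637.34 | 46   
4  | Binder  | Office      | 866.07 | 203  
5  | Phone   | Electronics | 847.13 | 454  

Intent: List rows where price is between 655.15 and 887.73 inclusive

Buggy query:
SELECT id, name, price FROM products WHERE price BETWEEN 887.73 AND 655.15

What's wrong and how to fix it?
Bug: The bounds are reversed; BETWEEN a AND b requires a <= b to match anything

Fix: Swap the bounds so the smaller value comes first

Corrected query:
SELECT id, name, price FROM products WHERE price BETWEEN 655.15 AND 887.73

Result:
id | name   | price 
---+--------+-------
1  | Tape   | 669.16
4  | Binder | 866.07
5  | Phone  | 847.13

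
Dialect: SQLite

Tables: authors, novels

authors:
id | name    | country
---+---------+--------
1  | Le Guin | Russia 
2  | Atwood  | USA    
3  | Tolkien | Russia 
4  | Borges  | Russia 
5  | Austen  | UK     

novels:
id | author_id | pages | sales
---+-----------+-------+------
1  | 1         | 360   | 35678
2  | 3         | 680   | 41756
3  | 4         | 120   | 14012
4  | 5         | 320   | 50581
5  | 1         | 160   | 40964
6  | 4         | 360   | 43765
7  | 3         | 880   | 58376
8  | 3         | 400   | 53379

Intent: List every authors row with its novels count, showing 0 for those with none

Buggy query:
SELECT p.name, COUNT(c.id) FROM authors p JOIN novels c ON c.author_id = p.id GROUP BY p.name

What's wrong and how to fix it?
Bug: An inner join excludes parents with zero children

Fix: Switch to LEFT JOIN to retain unmatched parent rows

Corrected query:
SELECT p.name, COUNT(c.id) FROM authors p LEFT JOIN novels c ON c.author_id = p.id GROUP BY p.name

Result:
name    | COUNT(c.id)
--------+------------
Atwood  | 0          
Austen  | 1          
Borges  | 2          
Le Guin | 2          
Tolkien | 3          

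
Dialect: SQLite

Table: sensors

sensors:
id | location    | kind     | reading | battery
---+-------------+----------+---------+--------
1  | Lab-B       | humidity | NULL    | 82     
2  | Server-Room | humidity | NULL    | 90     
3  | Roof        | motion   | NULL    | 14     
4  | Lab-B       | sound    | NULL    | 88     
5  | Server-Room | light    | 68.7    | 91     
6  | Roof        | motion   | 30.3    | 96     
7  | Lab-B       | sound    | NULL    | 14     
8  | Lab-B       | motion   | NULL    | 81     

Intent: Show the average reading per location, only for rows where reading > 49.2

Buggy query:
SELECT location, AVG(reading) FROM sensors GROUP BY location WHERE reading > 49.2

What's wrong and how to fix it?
Bug: Row-level WHERE must come before GROUP BY in the clause order

Fix: Move the WHERE clause before GROUP BY

Corrected query:
SELECT location, AVG(reading) FROM sensors WHERE reading > 49.2 GROUP BY location

Result:
location    | AVG(reading)
------------+-------------
Server-Room | 68.7        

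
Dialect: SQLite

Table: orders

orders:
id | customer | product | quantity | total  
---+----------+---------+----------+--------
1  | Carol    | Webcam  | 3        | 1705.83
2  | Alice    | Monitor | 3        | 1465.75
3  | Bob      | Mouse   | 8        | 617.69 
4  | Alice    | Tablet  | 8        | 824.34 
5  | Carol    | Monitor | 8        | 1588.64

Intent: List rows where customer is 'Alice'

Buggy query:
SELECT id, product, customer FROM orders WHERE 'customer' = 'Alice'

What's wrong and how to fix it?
Bug: 'customer' in single quotes is a string literal, not the column; the comparison is literal-vs-literal and never true

Fix: Reference the column as customer without single quotes

Corrected query:
SELECT id, product, customer FROM orders WHERE customer = 'Alice'

Result:
id | product | customer
---+---------+---------
2  | Monitor | Alice   
4  | Tablet  | Alice   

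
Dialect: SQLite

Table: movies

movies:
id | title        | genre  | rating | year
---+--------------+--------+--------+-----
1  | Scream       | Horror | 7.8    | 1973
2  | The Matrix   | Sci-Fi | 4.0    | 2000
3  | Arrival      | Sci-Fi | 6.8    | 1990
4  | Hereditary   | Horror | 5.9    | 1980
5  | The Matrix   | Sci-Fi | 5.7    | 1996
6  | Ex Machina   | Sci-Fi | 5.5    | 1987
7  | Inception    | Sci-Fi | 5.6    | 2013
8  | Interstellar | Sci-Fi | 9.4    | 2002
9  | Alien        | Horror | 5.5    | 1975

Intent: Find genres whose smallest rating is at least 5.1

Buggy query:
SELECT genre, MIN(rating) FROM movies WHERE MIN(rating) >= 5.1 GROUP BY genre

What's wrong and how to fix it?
Bug: Aggregates like MIN are computed per group after WHERE runs

Fix: Replace WHERE with HAVING after the GROUP BY

Corrected query:
SELECT genre, MIN(rating) FROM movies GROUP BY genre HAVING MIN(rating) >= 5.1

Result:
genre  | MIN(rating)
-------+------------
Horror | 5.5        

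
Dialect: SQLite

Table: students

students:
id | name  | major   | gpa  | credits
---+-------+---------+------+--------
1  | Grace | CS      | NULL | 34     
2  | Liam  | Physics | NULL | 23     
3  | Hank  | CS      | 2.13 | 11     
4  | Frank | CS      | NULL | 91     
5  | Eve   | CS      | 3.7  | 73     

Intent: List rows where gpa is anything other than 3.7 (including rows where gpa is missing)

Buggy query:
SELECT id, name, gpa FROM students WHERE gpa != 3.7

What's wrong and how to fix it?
Bug: 'gpa != 3.7' is unknown when gpa is NULL, so NULL rows are silently excluded

Fix: Add an explicit OR gpa IS NULL to include the missing-value rows

Corrected query:
SELECT id, name, gpa FROM students WHERE gpa != 3.7 OR gpa IS NULL

Result:
id | name  | gpa 
---+-------+-----
1  | Grace | NULL
2  | Liam  | NULL
3  | Hank  | 2.13
4  | Frank | NULL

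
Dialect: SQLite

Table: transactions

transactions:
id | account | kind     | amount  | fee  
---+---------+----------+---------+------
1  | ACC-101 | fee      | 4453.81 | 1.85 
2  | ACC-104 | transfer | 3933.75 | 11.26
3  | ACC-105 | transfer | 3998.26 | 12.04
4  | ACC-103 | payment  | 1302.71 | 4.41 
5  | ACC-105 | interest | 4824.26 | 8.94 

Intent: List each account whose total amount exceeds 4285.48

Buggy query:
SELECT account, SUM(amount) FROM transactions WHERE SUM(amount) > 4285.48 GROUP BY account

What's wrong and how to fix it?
Bug: WHERE runs before GROUP BY, so aggregates aren't available there

Fix: Use HAVING (which filters groups after aggregation) instead of WHERE

Corrected query:
SELECT account, SUM(amount) FROM transactions GROUP BY account HAVING SUM(amount) > 4285.48

Result:
account | SUM(amount)
--------+------------
ACC-101 | 4453.81    
ACC-105 | 8822.52    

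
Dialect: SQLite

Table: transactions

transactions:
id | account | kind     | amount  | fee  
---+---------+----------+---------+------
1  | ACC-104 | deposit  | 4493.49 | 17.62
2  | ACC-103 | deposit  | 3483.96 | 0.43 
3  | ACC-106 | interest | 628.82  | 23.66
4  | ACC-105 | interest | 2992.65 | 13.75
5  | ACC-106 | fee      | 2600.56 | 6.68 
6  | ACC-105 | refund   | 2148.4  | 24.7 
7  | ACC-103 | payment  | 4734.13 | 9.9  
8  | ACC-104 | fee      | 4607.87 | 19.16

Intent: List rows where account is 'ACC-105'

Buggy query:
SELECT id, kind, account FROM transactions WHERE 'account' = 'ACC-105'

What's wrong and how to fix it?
Bug: Single quotes denote string literals in SQL; the column name is being compared as a constant string

Fix: Reference the column as account without single quotes

Corrected query:
SELECT id, kind, account FROM transactions WHERE account = 'ACC-105'

Result:
id | kind     | account
---+----------+--------
4  | interest | ACC-105
6  | refund   | ACC-105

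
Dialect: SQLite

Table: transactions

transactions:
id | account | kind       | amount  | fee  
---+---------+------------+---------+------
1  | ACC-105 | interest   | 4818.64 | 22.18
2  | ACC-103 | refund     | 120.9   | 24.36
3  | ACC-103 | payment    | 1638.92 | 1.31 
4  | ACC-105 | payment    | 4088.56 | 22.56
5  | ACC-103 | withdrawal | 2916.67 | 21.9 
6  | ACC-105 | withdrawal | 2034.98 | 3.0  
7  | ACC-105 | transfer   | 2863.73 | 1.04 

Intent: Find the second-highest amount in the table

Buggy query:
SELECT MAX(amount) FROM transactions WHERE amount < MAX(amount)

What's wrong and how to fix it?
Bug: MAX(amount) on the right of the comparison is an aggregate-in-WHERE error

Fix: Put the inner MAX in a scalar subquery

Corrected query:
SELECT MAX(amount) FROM transactions WHERE amount < (SELECT MAX(amount) FROM transactions)

Result:
MAX(amount)
-----------
4088.56    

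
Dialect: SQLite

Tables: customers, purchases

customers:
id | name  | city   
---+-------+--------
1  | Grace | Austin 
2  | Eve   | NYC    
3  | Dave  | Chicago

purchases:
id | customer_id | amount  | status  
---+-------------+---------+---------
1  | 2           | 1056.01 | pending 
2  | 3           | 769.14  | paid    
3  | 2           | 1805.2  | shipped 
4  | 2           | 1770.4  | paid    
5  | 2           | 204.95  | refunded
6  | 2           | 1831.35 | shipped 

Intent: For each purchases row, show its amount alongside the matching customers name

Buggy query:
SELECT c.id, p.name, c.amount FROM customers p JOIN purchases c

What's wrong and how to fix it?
Bug: JOIN with no ON clause produces a cartesian product; every purchases row pairs with every customers row

Fix: Specify the join condition linking the foreign key to the parent id

Corrected query:
SELECT c.id, p.name, c.amount FROM customers p JOIN purchases c ON c.customer_id = p.id

Result:
id | name | amount 
---+------+--------
1  | Eve  | 1056.01
2  | Dave | 769.14 
3  | Eve  | 1805.2 
4  | Eve  | 1770.4 
5  | Eve  | 204.95 
6  | Eve  | 1831.35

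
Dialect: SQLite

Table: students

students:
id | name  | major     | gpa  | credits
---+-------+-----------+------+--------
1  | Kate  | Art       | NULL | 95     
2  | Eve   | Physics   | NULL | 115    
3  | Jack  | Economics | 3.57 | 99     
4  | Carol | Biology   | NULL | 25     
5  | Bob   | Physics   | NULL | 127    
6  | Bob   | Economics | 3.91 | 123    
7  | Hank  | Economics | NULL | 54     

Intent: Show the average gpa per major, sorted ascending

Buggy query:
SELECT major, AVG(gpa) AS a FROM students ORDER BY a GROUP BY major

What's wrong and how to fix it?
Bug: ORDER BY appears before GROUP BY; SQL clause order requires GROUP BY first

Fix: Move ORDER BY to the end, after GROUP BY

Corrected query:
SELECT major, AVG(gpa) AS a FROM students GROUP BY major ORDER BY a

Result:
major     | a   
----------+-----
Art       | NULL
Biology   | NULL
Physics   | NULL
Economics | 3.74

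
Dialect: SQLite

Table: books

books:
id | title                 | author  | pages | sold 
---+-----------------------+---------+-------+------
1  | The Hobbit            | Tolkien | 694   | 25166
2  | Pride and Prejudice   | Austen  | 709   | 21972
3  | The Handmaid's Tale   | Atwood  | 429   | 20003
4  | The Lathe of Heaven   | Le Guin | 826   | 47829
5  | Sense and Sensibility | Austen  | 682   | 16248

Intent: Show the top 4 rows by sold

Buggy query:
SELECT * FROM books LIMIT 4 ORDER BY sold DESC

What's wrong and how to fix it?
Bug: ORDER BY cannot follow LIMIT; LIMIT is the final clause

Fix: Sort with ORDER BY, then apply LIMIT

Corrected query:
SELECT * FROM books ORDER BY sold DESC LIMIT 4

Result:
id | title               | author  | pages | sold 
---+---------------------+---------+-------+------
4  | The Lathe of Heaven | Le Guin | 826   | 47829
1  | The Hobbit          | Tolkien | 694   | 25166
2  | Pride and Prejudice | Austen  | 709   | 21972
3  | The Handmaid's Tale | Atwood  | 429   | 20003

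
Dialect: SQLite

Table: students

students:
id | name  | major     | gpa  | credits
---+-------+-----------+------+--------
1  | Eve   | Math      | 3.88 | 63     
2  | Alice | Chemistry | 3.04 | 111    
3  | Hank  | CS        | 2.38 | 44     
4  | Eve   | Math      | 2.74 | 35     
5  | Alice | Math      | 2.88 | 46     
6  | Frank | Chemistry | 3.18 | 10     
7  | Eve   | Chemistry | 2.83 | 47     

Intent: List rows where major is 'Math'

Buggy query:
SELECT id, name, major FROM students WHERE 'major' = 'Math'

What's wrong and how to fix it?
Bug: Single quotes denote string literals in SQL; the column name is being compared as a constant string

Fix: Reference the column as major without single quotes

Corrected query:
SELECT id, name, major FROM students WHERE major = 'Math'

Result:
id | name  | major
---+-------+------
1  | Eve   | Math 
4  | Eve   | Math 
5  | Alice | Math 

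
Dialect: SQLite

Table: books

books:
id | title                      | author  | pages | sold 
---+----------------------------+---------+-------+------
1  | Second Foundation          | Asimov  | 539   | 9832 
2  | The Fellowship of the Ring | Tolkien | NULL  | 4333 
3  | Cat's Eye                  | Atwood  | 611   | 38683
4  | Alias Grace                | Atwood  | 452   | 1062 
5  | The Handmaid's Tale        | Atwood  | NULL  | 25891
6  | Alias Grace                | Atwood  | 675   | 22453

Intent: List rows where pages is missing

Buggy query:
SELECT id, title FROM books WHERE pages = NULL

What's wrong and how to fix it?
Bug: Comparing to NULL with '=' never matches; NULL = NULL is unknown, not true

Fix: Replace '= NULL' with 'IS NULL'

Corrected query:
SELECT id, title FROM books WHERE pages IS NULL

Result:
id | title                     
---+---------------------------
2  | The Fellowship of the Ring
5  | The Handmaid's Tale       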